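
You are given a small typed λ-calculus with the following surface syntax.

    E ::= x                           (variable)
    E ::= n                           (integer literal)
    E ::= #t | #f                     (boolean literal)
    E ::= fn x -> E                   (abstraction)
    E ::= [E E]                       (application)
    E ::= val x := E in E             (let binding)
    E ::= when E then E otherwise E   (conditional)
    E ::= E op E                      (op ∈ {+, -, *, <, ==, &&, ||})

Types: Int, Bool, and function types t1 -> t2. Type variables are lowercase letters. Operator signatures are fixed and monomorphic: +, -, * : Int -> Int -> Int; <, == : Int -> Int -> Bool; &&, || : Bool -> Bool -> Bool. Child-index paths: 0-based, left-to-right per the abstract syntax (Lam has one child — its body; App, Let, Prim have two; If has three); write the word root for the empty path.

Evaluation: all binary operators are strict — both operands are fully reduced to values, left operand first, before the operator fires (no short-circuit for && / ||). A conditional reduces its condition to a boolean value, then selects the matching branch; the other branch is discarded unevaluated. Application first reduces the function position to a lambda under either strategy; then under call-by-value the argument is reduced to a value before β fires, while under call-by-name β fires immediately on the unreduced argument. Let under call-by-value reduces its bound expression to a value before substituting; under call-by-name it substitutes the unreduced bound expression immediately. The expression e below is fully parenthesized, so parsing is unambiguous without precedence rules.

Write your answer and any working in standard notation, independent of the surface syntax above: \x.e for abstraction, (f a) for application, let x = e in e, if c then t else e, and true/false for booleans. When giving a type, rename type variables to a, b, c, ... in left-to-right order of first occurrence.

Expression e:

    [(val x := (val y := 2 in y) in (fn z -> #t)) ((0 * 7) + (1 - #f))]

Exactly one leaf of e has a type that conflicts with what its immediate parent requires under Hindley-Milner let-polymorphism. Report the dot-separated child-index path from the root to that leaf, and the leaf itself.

Working:
let y : Int
y : Int
let x : Int
\z._ : a -> Bool
  unify Int ~ Int
  unify Int ~ Int
  unify Int ~ Int
  unify Int ~ Int
  unify Bool ~ Int
  FAIL: mismatch Bool ~ Int

Answer: 1.1.1 : false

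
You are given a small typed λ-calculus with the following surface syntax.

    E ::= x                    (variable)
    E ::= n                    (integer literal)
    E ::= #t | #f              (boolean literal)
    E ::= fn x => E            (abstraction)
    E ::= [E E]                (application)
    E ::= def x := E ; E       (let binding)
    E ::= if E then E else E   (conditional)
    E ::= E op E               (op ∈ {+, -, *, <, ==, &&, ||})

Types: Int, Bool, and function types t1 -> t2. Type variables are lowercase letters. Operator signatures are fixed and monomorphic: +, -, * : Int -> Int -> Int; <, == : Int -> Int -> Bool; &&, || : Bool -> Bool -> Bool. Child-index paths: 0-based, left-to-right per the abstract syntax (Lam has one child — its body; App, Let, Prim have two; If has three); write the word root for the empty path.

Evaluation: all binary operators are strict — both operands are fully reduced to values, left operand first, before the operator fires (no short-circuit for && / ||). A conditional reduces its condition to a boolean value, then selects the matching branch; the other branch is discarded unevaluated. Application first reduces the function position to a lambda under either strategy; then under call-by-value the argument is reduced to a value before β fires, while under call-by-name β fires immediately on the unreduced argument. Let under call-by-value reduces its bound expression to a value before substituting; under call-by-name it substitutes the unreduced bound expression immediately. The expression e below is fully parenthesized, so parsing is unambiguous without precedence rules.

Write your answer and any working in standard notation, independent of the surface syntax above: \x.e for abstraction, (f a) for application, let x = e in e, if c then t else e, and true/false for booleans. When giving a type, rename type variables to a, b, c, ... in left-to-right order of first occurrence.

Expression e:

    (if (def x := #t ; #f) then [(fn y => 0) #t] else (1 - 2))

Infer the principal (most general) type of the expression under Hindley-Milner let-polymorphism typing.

Answer: Int

Derivation:
let x : Bool
  unify Bool ~ Bool
\y._ : a -> Int
  unify a -> Int ~ Bool -> b
  unify a ~ Bool
  unify Int ~ b
_ _ : Int
  unify Int ~ Int
  unify Int ~ Int
  unify Int ~ Int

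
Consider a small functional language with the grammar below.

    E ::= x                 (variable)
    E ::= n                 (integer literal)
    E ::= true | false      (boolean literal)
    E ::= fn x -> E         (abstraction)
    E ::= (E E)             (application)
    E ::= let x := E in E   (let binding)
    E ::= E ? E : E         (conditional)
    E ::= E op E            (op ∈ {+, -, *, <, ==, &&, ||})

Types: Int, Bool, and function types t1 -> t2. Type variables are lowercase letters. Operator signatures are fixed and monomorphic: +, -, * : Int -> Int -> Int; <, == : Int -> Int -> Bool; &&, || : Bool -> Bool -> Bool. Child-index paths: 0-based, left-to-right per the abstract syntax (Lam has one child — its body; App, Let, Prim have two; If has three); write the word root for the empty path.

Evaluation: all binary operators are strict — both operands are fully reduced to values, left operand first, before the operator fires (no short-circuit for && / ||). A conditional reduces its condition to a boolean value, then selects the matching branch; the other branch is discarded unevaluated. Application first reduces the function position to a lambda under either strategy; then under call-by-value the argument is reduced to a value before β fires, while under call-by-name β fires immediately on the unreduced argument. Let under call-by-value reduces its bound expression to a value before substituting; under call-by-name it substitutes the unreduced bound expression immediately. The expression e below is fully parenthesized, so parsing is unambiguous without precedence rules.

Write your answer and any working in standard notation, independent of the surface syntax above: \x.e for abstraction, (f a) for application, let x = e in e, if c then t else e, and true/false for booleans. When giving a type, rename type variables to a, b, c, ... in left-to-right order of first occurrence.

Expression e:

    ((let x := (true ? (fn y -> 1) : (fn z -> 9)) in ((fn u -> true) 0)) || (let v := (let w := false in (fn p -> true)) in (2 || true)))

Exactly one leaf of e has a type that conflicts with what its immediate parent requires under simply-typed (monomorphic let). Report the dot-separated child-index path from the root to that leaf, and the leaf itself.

Answer: 1.1.0 : 2

Derivation:
  unify Bool ~ Bool
\y._ : a -> Int
\z._ : b -> Int
  unify a -> Int ~ b -> Int
  unify a ~ b
  unify Int ~ Int
let x : b -> Int
\u._ : c -> Bool
  unify c -> Bool ~ Int -> d
  unify c ~ Int
  unify Bool ~ d
_ _ : Bool
  unify Bool ~ Bool
let w : Bool
\p._ : e -> Bool
let v : e -> Bool
  unify Int ~ Bool
  FAIL: mismatch Int ~ Bool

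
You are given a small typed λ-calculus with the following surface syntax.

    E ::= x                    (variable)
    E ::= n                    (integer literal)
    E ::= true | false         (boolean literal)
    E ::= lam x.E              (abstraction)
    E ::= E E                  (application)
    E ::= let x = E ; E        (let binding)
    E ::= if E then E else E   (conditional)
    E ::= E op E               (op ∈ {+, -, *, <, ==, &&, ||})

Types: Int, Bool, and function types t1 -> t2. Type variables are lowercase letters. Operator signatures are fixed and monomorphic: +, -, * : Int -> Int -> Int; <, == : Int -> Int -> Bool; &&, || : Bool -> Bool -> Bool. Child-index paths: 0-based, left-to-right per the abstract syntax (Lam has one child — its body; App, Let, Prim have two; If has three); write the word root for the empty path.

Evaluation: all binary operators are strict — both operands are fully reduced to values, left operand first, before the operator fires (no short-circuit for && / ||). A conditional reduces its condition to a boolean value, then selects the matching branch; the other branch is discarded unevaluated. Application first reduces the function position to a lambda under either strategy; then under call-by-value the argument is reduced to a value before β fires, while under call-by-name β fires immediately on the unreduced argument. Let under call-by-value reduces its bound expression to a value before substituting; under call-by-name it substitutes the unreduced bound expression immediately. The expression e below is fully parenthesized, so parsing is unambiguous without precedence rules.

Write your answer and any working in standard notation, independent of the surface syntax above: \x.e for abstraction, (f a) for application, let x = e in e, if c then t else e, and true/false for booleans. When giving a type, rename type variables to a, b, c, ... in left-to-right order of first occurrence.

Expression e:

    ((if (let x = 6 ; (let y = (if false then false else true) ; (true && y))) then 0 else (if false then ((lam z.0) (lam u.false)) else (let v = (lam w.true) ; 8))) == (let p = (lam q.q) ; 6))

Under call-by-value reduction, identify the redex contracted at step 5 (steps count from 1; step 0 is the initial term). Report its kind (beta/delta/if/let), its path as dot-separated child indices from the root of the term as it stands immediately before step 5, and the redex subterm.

Answer: if at 0 : (if true then 0 else (if false then ((\z.0) (\u.false)) else (let v = (\w.true) in 8)))

Working:
step 0: ((if (let x = 6 in (let y = (if false then false else true) in (true && y))) then 0 else (if false then ((\z.0) (\u.false)) else (let v = (\w.true) in 8))) == (let p = (\q.q) in 6))
step 1: [let@0.0] ((if (let y = (if false then false else true) in (true && y)) then 0 else (if false then ((\z.0) (\u.false)) else (let v = (\w.true) in 8))) == (let p = (\q.q) in 6))
step 2: [if@0.0.0] ((if (let y = true in (true && y)) then 0 else (if false then ((\z.0) (\u.false)) else (let v = (\w.true) in 8))) == (let p = (\q.q) in 6))
step 3: [let@0.0] ((if (true && true) then 0 else (if false then ((\z.0) (\u.false)) else (let v = (\w.true) in 8))) == (let p = (\q.q) in 6))
step 4: [delta@0.0] ((if true then 0 else (if false then ((\z.0) (\u.false)) else (let v = (\w.true) in 8))) == (let p = (\q.q) in 6))
step 5: [if@0] (0 == (let p = (\q.q) in 6))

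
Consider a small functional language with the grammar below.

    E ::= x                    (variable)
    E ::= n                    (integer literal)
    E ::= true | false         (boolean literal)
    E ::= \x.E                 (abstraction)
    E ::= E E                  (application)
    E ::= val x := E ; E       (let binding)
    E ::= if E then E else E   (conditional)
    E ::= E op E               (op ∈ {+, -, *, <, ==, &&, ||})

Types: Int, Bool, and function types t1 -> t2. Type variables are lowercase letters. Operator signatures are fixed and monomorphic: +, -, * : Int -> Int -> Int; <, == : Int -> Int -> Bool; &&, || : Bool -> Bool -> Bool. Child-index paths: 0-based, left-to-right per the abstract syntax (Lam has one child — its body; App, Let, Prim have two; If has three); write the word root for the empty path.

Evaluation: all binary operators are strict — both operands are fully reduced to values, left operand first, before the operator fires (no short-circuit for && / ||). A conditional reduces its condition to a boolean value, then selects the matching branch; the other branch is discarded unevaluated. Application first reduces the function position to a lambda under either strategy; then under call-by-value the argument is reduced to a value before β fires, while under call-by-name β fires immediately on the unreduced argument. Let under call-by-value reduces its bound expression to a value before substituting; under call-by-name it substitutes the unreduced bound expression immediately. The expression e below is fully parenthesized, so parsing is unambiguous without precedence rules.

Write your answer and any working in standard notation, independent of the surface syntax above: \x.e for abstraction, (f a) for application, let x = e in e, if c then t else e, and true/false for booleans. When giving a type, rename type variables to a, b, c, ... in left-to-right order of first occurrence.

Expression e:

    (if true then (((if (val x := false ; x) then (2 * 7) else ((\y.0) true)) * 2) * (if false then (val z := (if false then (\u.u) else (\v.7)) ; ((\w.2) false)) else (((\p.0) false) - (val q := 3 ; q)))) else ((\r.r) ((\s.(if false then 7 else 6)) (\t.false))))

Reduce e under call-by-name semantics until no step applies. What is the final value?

Working:
step 0: (if true then (((if (let x = false in x) then (2 * 7) else ((\y.0) true)) * 2) * (if false then (let z = (if false then (\u.u) else (\v.7)) in ((\w.2) false)) else (((\p.0) false) - (let q = 3 in q)))) else ((\r.r) ((\s.(if false then 7 else 6)) (\t.false))))
step 1: [if@root] (((if (let x = false in x) then (2 * 7) else ((\y.0) true)) * 2) * (if false then (let z = (if false then (\u.u) else (\v.7)) in ((\w.2) false)) else (((\p.0) false) - (let q = 3 in q))))
step 2: [let@0.0.0] (((if false then (2 * 7) else ((\y.0) true)) * 2) * (if false then (let z = (if false then (\u.u) else (\v.7)) in ((\w.2) false)) else (((\p.0) false) - (let q = 3 in q))))
step 3: [if@0.0] ((((\y.0) true) * 2) * (if false then (let z = (if false then (\u.u) else (\v.7)) in ((\w.2) false)) else (((\p.0) false) - (let q = 3 in q))))
step 4: [beta@0.0] ((0 * 2) * (if false then (let z = (if false then (\u.u) else (\v.7)) in ((\w.2) false)) else (((\p.0) false) - (let q = 3 in q))))
step 5: [delta@0] (0 * (if false then (let z = (if false then (\u.u) else (\v.7)) in ((\w.2) false)) else (((\p.0) false) - (let q = 3 in q))))
step 6: [if@1] (0 * (((\p.0) false) - (let q = 3 in q)))
step 7: [beta@1.0] (0 * (0 - (let q = 3 in q)))
step 8: [let@1.1] (0 * (0 - 3))
step 9: [delta@1] (0 * -3)
step 10: [delta@root] 0

Answer: 0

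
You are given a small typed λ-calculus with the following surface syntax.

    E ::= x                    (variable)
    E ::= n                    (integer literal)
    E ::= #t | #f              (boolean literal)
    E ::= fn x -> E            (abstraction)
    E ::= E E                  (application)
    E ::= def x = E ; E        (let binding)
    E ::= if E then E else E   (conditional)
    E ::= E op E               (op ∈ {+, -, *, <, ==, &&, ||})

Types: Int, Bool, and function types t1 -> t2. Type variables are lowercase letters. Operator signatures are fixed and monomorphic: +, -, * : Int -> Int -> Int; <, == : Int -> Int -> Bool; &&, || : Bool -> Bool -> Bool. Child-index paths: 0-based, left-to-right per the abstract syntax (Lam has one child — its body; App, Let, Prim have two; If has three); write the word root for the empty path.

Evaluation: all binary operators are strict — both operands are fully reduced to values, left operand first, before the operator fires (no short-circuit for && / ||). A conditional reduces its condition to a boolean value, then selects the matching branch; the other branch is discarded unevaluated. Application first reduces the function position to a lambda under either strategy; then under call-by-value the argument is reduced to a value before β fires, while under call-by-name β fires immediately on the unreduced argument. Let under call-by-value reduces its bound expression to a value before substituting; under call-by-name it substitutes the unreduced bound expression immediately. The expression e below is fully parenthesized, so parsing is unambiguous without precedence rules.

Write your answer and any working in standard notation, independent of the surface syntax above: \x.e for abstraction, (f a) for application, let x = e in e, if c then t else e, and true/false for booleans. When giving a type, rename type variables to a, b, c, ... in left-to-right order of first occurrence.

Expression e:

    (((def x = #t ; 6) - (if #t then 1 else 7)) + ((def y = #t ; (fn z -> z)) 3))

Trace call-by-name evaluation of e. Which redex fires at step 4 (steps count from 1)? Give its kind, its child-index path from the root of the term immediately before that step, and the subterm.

Trace:
step 0: (((let x = true in 6) - (if true then 1 else 7)) + ((let y = true in (\z.z)) 3))
step 1: [let@0.0] ((6 - (if true then 1 else 7)) + ((let y = true in (\z.z)) 3))
step 2: [if@0.1] ((6 - 1) + ((let y = true in (\z.z)) 3))
step 3: [delta@0] (5 + ((let y = true in (\z.z)) 3))
step 4: [let@1.0] (5 + ((\z.z) 3))

Answer: let at 1.0 : (let y = true in (\z.z))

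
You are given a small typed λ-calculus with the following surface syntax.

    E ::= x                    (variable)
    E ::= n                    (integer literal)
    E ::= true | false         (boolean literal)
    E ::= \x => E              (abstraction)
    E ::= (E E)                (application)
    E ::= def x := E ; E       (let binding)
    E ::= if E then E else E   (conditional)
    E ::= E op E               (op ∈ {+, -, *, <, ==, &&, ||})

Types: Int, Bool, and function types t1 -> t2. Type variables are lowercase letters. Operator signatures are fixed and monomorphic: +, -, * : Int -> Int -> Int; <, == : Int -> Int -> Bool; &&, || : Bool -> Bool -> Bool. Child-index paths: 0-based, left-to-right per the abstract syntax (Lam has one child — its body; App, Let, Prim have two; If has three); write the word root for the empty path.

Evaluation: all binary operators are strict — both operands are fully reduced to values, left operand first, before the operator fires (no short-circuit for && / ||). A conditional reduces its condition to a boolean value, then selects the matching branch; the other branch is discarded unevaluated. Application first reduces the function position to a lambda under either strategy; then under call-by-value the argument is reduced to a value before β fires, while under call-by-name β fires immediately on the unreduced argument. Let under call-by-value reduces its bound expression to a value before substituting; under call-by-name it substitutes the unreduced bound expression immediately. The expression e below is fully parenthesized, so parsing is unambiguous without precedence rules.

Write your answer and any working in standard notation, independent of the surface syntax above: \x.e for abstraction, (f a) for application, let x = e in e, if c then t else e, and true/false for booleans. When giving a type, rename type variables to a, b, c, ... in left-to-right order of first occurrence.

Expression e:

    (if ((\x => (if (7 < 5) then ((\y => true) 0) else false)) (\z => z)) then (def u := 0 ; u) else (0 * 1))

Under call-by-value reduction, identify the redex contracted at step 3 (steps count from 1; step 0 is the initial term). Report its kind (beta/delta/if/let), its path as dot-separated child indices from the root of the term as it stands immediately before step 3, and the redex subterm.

Answer: if at 0 : (if false then ((\y.true) 0) else false)

Working:
step 0: (if ((\x.(if (7 < 5) then ((\y.true) 0) else false)) (\z.z)) then (let u = 0 in u) else (0 * 1))
step 1: [beta@0] (if (if (7 < 5) then ((\y.true) 0) else false) then (let u = 0 in u) else (0 * 1))
step 2: [delta@0.0] (if (if false then ((\y.true) 0) else false) then (let u = 0 in u) else (0 * 1))
step 3: [if@0] (if false then (let u = 0 in u) else (0 * 1))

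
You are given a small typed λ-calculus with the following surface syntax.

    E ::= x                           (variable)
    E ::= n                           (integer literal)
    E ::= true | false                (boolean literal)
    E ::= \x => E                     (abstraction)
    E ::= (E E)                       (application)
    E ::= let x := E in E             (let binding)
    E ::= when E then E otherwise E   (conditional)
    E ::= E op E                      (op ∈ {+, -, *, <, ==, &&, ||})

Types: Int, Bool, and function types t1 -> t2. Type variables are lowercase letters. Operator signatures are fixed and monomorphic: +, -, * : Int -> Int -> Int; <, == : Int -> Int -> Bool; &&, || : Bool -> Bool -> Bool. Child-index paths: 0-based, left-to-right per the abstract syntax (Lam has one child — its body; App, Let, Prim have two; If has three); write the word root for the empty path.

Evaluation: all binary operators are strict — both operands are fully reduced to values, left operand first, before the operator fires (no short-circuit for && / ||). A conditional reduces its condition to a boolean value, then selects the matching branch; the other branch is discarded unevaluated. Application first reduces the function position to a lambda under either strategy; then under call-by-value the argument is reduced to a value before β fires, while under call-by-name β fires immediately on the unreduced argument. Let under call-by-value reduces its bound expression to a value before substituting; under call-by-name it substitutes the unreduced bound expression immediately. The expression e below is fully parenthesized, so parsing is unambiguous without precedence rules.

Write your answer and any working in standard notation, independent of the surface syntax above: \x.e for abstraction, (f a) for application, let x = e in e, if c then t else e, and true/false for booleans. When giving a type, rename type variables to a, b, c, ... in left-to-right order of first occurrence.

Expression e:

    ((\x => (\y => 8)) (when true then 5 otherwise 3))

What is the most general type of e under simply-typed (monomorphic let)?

Answer: a -> Int

Working:
\y._ : b -> Int
\x._ : a -> b -> Int
  unify Bool ~ Bool
  unify Int ~ Int
  unify a -> b -> Int ~ Int -> c
  unify a ~ Int
  unify b -> Int ~ c
_ _ : b -> Int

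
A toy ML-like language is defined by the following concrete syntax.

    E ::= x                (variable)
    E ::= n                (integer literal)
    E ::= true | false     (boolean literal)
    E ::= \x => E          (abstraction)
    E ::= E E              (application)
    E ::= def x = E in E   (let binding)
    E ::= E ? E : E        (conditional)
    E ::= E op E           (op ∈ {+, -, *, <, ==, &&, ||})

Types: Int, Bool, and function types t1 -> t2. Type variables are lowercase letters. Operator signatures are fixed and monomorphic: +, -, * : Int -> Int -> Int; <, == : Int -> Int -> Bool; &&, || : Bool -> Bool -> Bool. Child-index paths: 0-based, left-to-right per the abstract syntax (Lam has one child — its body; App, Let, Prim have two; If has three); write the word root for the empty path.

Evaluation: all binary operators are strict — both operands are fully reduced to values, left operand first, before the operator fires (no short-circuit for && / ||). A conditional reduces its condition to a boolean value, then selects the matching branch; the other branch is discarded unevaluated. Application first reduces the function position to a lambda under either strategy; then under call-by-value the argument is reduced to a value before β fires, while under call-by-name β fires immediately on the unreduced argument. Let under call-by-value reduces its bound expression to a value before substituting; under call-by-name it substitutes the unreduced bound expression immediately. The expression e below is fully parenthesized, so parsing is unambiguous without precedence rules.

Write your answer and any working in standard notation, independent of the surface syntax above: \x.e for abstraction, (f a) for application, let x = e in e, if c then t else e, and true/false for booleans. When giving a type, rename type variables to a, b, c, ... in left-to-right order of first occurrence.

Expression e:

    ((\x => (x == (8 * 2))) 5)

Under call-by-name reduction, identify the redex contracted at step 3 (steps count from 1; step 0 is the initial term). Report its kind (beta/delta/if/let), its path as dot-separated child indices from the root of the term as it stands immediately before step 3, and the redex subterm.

Answer: delta at root : (5 == 16)

Derivation:
step 0: ((\x.(x == (8 * 2))) 5)
step 1: [beta@root] (5 == (8 * 2))
step 2: [delta@1] (5 == 16)
step 3: [delta@root] false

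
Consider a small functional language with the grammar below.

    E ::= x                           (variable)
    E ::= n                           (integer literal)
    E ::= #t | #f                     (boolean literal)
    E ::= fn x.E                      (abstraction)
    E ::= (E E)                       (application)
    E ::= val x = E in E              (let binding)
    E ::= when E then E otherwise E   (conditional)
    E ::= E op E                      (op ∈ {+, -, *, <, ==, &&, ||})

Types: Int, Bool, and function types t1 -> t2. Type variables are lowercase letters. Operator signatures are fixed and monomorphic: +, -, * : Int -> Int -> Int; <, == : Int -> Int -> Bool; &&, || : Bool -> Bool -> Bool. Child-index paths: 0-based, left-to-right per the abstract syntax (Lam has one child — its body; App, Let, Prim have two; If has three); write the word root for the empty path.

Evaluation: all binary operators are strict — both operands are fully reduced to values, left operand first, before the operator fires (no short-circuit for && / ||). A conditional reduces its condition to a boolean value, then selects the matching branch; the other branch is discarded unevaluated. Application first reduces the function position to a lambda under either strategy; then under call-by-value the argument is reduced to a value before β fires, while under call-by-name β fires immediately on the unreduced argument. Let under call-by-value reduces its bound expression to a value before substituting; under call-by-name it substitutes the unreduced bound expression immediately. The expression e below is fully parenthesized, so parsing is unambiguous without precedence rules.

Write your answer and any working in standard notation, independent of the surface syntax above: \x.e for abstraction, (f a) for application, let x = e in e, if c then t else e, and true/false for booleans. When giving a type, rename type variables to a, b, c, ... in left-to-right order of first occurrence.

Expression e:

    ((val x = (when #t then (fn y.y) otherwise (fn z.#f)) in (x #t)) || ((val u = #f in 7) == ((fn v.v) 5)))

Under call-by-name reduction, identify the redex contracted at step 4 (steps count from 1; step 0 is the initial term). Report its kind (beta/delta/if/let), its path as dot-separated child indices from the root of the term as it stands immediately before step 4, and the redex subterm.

Answer: let at 1.0 : (let u = false in 7)

Trace:
step 0: ((let x = (if true then (\y.y) else (\z.false)) in (x true)) || ((let u = false in 7) == ((\v.v) 5)))
step 1: [let@0] (((if true then (\y.y) else (\z.false)) true) || ((let u = false in 7) == ((\v.v) 5)))
step 2: [if@0.0] (((\y.y) true) || ((let u = false in 7) == ((\v.v) 5)))
step 3: [beta@0] (true || ((let u = false in 7) == ((\v.v) 5)))
step 4: [let@1.0] (true || (7 == ((\v.v) 5)))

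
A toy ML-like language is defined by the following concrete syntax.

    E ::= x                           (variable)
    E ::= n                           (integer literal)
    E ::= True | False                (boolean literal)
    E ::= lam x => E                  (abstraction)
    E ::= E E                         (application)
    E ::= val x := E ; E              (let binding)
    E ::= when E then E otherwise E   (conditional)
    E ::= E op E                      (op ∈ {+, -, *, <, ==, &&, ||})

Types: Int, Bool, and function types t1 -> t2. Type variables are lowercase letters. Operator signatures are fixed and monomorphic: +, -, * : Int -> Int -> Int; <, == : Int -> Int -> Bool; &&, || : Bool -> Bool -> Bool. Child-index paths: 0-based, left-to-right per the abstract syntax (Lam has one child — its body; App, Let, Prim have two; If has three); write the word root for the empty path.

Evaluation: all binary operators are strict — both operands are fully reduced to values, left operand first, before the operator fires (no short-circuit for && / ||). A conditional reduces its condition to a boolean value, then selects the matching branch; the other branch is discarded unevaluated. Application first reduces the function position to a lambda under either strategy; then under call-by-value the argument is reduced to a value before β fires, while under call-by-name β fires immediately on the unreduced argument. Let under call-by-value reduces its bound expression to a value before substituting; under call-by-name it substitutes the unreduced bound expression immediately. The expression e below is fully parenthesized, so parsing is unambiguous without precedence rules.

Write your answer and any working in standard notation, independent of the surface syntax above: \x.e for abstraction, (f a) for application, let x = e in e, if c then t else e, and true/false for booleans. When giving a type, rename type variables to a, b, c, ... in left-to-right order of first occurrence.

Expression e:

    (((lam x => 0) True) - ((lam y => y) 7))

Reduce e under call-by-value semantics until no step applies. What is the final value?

Derivation:
step 0: (((\x.0) true) - ((\y.y) 7))
step 1: [beta@0] (0 - ((\y.y) 7))
step 2: [beta@1] (0 - 7)
step 3: [delta@root] -7

Answer: -7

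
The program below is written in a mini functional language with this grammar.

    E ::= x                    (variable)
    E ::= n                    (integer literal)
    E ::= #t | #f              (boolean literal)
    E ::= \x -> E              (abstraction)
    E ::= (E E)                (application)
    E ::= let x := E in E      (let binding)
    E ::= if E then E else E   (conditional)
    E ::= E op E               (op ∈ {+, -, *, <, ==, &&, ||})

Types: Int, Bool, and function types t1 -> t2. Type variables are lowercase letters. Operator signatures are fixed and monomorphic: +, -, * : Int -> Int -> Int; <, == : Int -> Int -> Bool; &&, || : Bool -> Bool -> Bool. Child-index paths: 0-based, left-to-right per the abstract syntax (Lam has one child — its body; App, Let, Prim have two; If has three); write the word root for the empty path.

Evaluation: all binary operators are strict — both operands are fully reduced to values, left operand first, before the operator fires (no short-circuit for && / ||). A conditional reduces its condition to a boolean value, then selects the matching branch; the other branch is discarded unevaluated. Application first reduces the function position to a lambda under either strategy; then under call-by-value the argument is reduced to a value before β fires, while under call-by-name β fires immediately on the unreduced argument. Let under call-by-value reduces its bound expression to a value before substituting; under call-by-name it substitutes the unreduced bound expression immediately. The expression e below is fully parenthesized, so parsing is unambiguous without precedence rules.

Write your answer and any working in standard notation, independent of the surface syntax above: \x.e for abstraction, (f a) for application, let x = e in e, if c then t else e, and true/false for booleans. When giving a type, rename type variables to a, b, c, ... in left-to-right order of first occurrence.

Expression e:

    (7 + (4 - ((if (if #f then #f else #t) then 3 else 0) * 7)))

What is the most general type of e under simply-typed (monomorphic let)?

Answer: Int

Trace:
  unify Int ~ Int
  unify Int ~ Int
  unify Bool ~ Bool
  unify Bool ~ Bool
  unify Bool ~ Bool
  unify Int ~ Int
  unify Int ~ Int
  unify Int ~ Int
  unify Int ~ Int
  unify Int ~ Int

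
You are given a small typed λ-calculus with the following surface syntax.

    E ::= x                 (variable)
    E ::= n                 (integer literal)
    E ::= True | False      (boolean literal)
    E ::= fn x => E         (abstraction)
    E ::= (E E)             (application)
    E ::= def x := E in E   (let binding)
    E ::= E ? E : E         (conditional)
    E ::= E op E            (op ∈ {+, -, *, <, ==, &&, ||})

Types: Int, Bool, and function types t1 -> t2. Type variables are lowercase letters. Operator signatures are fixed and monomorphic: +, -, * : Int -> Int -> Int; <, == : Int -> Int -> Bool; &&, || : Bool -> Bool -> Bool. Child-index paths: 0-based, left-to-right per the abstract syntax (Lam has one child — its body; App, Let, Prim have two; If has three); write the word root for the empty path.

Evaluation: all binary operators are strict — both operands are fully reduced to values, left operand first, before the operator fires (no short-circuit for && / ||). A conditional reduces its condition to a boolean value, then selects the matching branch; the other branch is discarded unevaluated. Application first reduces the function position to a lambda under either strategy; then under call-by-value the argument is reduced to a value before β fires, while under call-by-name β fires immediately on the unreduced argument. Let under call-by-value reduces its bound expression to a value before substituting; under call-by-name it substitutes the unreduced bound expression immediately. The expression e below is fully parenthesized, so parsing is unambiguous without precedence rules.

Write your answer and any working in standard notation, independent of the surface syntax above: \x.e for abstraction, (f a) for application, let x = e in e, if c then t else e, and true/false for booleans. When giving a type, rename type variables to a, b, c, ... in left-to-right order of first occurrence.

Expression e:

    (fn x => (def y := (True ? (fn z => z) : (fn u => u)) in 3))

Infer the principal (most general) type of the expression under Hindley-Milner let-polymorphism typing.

Working:
  unify Bool ~ Bool
z : b
\z._ : b -> b
u : c
\u._ : c -> c
  unify b -> b ~ c -> c
  unify b ~ c
  unify c ~ c
let y : forall. c -> c
\x._ : a -> Int

Answer: a -> Int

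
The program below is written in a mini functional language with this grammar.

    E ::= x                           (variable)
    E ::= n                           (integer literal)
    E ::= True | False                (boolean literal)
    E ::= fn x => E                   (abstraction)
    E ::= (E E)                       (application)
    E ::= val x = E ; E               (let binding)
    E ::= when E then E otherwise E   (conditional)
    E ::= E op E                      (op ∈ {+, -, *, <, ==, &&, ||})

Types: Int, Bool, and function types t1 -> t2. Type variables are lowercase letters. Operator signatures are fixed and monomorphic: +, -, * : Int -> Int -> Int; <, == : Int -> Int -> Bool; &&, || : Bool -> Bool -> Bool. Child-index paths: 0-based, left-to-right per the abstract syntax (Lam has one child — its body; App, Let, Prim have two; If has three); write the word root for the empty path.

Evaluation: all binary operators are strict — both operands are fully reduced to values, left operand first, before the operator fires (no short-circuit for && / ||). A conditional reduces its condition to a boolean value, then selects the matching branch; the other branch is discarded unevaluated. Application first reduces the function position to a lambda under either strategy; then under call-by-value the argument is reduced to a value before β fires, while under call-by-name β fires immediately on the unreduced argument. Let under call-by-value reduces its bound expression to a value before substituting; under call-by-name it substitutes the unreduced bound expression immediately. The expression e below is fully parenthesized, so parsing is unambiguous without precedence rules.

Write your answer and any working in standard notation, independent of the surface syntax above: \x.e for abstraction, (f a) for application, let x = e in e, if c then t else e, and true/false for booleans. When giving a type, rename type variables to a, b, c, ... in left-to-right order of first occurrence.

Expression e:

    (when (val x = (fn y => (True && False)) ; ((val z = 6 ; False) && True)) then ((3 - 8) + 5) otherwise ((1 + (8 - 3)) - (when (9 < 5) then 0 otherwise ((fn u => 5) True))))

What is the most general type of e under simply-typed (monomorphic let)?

Derivation:
  unify Bool ~ Bool
  unify Bool ~ Bool
\y._ : a -> Bool
let x : a -> Bool
let z : Int
  unify Bool ~ Bool
  unify Bool ~ Bool
  unify Bool ~ Bool
  unify Int ~ Int
  unify Int ~ Int
  unify Int ~ Int
  unify Int ~ Int
  unify Int ~ Int
  unify Int ~ Int
  unify Int ~ Int
  unify Int ~ Int
  unify Int ~ Int
  unify Int ~ Int
  unify Int ~ Int
  unify Bool ~ Bool
\u._ : b -> Int
  unify b -> Int ~ Bool -> c
  unify b ~ Bool
  unify Int ~ c
_ _ : Int
  unify Int ~ Int
  unify Int ~ Int
  unify Int ~ Int

Answer: Int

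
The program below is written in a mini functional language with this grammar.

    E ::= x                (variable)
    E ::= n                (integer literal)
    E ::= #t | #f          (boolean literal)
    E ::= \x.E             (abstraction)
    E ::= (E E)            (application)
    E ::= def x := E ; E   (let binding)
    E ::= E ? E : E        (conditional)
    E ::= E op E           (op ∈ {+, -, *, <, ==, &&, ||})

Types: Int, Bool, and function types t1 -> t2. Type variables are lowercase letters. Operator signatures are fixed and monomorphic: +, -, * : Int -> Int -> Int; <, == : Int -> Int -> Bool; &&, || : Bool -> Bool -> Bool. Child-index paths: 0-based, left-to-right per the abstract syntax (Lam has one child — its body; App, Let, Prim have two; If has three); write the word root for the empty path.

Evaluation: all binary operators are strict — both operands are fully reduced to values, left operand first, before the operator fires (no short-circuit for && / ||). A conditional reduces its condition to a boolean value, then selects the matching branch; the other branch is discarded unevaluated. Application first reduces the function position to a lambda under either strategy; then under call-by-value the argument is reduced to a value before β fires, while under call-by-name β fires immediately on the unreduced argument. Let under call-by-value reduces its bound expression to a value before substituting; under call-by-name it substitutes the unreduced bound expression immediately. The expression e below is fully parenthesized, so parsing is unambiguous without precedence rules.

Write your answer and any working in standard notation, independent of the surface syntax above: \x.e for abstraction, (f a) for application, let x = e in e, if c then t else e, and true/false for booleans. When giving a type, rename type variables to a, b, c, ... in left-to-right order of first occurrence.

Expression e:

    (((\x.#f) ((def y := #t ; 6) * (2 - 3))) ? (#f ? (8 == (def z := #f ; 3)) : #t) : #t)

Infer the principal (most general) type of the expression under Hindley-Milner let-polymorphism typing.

Trace:
\x._ : a -> Bool
let y : Bool
  unify Int ~ Int
  unify Int ~ Int
  unify Int ~ Int
  unify Int ~ Int
  unify a -> Bool ~ Int -> b
  unify a ~ Int
  unify Bool ~ b
_ _ : Bool
  unify Bool ~ Bool
  unify Bool ~ Bool
  unify Int ~ Int
let z : Bool
  unify Int ~ Int
  unify Bool ~ Bool
  unify Bool ~ Bool

Answer: Bool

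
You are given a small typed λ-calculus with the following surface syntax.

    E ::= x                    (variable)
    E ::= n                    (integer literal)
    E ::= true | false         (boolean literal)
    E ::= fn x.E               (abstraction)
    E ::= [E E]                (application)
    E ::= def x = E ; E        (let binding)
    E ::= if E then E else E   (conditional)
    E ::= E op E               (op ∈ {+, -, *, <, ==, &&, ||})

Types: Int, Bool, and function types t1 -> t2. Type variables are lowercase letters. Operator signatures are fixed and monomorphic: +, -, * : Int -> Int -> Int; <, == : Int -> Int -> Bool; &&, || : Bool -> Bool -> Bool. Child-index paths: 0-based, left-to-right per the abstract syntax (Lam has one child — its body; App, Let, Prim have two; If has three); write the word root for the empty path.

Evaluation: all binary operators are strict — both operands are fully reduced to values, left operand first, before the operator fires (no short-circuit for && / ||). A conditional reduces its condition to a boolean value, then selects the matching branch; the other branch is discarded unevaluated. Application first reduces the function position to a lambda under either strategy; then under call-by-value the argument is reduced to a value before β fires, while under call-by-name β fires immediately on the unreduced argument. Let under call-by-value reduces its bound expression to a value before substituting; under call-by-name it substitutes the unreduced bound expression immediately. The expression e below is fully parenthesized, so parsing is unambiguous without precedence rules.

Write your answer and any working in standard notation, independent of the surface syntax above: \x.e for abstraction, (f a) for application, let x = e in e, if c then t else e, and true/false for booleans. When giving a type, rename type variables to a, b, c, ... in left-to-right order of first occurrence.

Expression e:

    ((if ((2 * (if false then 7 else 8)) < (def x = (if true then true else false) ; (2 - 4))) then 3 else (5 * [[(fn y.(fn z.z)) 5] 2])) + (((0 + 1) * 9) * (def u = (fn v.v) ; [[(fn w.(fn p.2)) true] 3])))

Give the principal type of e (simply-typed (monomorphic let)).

Trace:
  unify Int ~ Int
  unify Bool ~ Bool
  unify Int ~ Int
  unify Int ~ Int
  unify Int ~ Int
  unify Bool ~ Bool
  unify Bool ~ Bool
let x : Bool
  unify Int ~ Int
  unify Int ~ Int
  unify Int ~ Int
  unify Bool ~ Bool
  unify Int ~ Int
z : b
\z._ : b -> b
\y._ : a -> b -> b
  unify a -> b -> b ~ Int -> c
  unify a ~ Int
  unify b -> b ~ c
_ _ : b -> b
  unify b -> b ~ Int -> d
  unify b ~ Int
  unify Int ~ d
_ _ : Int
  unify Int ~ Int
  unify Int ~ Int
  unify Int ~ Int
  unify Int ~ Int
  unify Int ~ Int
  unify Int ~ Int
  unify Int ~ Int
  unify Int ~ Int
v : e
\v._ : e -> e
let u : e -> e
\p._ : g -> Int
\w._ : f -> g -> Int
  unify f -> g -> Int ~ Bool -> h
  unify f ~ Bool
  unify g -> Int ~ h
_ _ : g -> Int
  unify g -> Int ~ Int -> i
  unify g ~ Int
  unify Int ~ i
_ _ : Int
  unify Int ~ Int
  unify Int ~ Int

Answer: Int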